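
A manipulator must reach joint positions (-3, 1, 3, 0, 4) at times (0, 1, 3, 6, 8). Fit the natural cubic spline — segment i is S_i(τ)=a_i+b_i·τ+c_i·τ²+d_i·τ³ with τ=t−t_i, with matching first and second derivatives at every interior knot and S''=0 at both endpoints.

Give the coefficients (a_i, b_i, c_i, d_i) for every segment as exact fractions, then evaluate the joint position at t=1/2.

  seg 0: a=-3 b=2239/506 c=0 d=-215/506
  seg 1: a=1 b=797/253 c=-645/506 d=101/1012
  seg 2: a=3 b=-190/253 c=-171/253 d=50/253
  seg 3: a=0 b=134/253 c=279/253 d=-93/506
S(1/2) = -3403/4048

Δ: Δ0=4, Δ1=1, Δ2=-1, Δ3=2
row 1: diag=6, rhs=-18; c'=1/3, d'=-3
row 2: denom=10−2·1/3=28/3; d'=(-12−2·-3)/(28/3)=-9/14
row 3: denom=10−3·9/28=253/28; d'=(18−3·-9/14)/(253/28)=558/253
back: M3=558/253
back: M2=-9/14−9/28·558/253=-342/253
back: M1=-3−1/3·-342/253=-645/253
M: M0=0, M1=-645/253, M2=-342/253, M3=558/253, M4=0
seg 0: a=-3, c=M0/2=0, d=(M1−M0)/(6·1)=-215/506, b=Δ0−h0·(2M0+M1)/6=2239/506
seg 1: a=1, c=M1/2=-645/506, d=(M2−M1)/(6·2)=101/1012, b=Δ1−h1·(2M1+M2)/6=797/253
seg 2: a=3, c=M2/2=-171/253, d=(M3−M2)/(6·3)=50/253, b=Δ2−h2·(2M2+M3)/6=-190/253
seg 3: a=0, c=M3/2=279/253, d=(M4−M3)/(6·2)=-93/506, b=Δ3−h3·(2M3+M4)/6=134/253
t_q=1/2 → seg 0, τ=1/2; S=-3+2239/506·τ+0·τ²+-215/506·τ³=-3403/4048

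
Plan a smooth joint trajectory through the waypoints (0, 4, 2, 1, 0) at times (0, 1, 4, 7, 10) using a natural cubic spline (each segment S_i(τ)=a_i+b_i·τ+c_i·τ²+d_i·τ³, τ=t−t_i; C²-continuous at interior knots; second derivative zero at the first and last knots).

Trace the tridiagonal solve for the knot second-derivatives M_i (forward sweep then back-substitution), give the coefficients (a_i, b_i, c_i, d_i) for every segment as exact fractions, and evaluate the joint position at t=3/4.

Δ: Δ0=4, Δ1=-2/3, Δ2=-1/3, Δ3=-1/3
row 1: diag=8, rhs=-28; c'=3/8, d'=-7/2
row 2: denom=12−3·3/8=87/8; d'=(2−3·-7/2)/(87/8)=100/87
row 3: denom=12−3·8/29=324/29; d'=(0−3·100/87)/(324/29)=-25/81
back: M3=-25/81
back: M2=100/87−8/29·-25/81=100/81
back: M1=-7/2−3/8·100/81=-107/27
M: M0=0, M1=-107/27, M2=100/81, M3=-25/81, M4=0
seg 0: a=0, c=M0/2=0, d=(M1−M0)/(6·1)=-107/162, b=Δ0−h0·(2M0+M1)/6=755/162
seg 1: a=4, c=M1/2=-107/54, d=(M2−M1)/(6·3)=421/1458, b=Δ1−h1·(2M1+M2)/6=217/81
seg 2: a=2, c=M2/2=50/81, d=(M3−M2)/(6·3)=-125/1458, b=Δ2−h2·(2M2+M3)/6=-229/162
seg 3: a=1, c=M3/2=-25/162, d=(M4−M3)/(6·3)=25/1458, b=Δ3−h3·(2M3+M4)/6=-2/81
t_q=3/4 → seg 0, τ=3/4; S=0+755/162·τ+0·τ²+-107/162·τ³=11117/3456

  seg 0: a=0 b=755/162 c=0 d=-107/162
  seg 1: a=4 b=217/81 c=-107/54 d=421/1458
  seg 2: a=2 b=-229/162 c=50/81 d=-125/1458
  seg 3: a=1 b=-2/81 c=-25/162 d=25/1458
S(3/4) = 11117/3456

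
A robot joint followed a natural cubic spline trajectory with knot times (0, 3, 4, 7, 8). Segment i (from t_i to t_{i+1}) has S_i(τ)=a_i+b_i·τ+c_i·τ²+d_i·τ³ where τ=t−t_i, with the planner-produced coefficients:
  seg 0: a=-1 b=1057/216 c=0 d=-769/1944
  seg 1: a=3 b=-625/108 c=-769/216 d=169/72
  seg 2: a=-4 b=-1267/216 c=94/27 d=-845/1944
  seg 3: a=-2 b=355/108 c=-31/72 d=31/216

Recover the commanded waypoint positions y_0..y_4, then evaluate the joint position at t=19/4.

y_0 = S_0(0) = a_0 = -1
y_1 = S_1(0) = a_1 = 3
y_2 = S_2(0) = a_2 = -4
y_3 = S_3(0) = a_3 = -2
y_4 = S_3(1) = 1
t_q=19/4 is in segment 2 (τ=3/4); S_2(τ)=-10175/1536

y_0=-1 y_1=3 y_2=-4 y_3=-2 y_4=1
S(19/4) = -10175/1536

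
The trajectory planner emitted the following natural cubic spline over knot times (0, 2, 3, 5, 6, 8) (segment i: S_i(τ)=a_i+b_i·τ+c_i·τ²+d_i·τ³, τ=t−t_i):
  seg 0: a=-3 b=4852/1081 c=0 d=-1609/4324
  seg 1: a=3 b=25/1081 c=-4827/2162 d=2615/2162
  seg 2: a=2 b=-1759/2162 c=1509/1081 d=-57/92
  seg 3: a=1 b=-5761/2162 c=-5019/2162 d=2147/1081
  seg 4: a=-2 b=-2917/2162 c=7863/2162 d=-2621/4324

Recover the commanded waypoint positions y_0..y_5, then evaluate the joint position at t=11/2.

y_0=-3 y_1=3 y_2=2 y_3=1 y_4=-2 y_5=5
S(11/2) = -2873/4324

y_0 = S_0(0) = a_0 = -3
y_1 = S_1(0) = a_1 = 3
y_2 = S_2(0) = a_2 = 2
y_3 = S_3(0) = a_3 = 1
y_4 = S_4(0) = a_4 = -2
y_5 = S_4(2) = 5
t_q=11/2 is in segment 3 (τ=1/2); S_3(τ)=-2873/4324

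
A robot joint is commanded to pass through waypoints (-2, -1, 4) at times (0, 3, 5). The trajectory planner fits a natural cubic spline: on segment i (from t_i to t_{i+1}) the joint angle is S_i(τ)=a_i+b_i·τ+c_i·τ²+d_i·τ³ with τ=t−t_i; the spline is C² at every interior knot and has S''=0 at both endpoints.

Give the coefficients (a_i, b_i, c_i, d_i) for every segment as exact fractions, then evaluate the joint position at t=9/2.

  seg 0: a=-2 b=-19/60 c=0 d=13/180
  seg 1: a=-1 b=49/30 c=13/20 d=-13/120
S(9/2) = 163/64

Δ: Δ0=1/3, Δ1=5/2
row 1: diag=10, rhs=13; c'=1/5, d'=13/10
back: M1=13/10
M: M0=0, M1=13/10, M2=0
seg 0: a=-2, c=M0/2=0, d=(M1−M0)/(6·3)=13/180, b=Δ0−h0·(2M0+M1)/6=-19/60
seg 1: a=-1, c=M1/2=13/20, d=(M2−M1)/(6·2)=-13/120, b=Δ1−h1·(2M1+M2)/6=49/30
t_q=9/2 → seg 1, τ=3/2; S=-1+49/30·τ+13/20·τ²+-13/120·τ³=163/64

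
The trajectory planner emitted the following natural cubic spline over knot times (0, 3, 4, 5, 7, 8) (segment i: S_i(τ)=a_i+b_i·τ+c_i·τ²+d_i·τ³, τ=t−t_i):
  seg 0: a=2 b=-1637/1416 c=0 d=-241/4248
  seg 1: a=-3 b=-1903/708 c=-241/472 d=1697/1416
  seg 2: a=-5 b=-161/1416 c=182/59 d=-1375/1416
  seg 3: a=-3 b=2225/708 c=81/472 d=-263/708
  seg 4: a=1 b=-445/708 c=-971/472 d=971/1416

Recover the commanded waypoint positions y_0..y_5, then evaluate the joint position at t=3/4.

y_0 = S_0(0) = a_0 = 2
y_1 = S_1(0) = a_1 = -3
y_2 = S_2(0) = a_2 = -5
y_3 = S_3(0) = a_3 = -3
y_4 = S_4(0) = a_4 = 1
y_5 = S_4(1) = -1
t_q=3/4 is in segment 0 (τ=3/4); S_0(τ)=33501/30208

y_0=2 y_1=-3 y_2=-5 y_3=-3 y_4=1 y_5=-1
S(3/4) = 33501/30208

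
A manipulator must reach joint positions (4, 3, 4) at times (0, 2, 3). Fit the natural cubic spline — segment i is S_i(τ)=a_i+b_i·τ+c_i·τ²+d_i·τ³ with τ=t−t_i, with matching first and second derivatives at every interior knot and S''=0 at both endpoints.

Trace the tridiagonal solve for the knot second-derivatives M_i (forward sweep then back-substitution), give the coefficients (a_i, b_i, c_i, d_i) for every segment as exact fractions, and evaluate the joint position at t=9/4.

Δ: Δ0=-1/2, Δ1=1
row 1: diag=6, rhs=9; c'=1/6, d'=3/2
back: M1=3/2
M: M0=0, M1=3/2, M2=0
seg 0: a=4, c=M0/2=0, d=(M1−M0)/(6·2)=1/8, b=Δ0−h0·(2M0+M1)/6=-1
seg 1: a=3, c=M1/2=3/4, d=(M2−M1)/(6·1)=-1/4, b=Δ1−h1·(2M1+M2)/6=1/2
t_q=9/4 → seg 1, τ=1/4; S=3+1/2·τ+3/4·τ²+-1/4·τ³=811/256

  seg 0: a=4 b=-1 c=0 d=1/8
  seg 1: a=3 b=1/2 c=3/4 d=-1/4
S(9/4) = 811/256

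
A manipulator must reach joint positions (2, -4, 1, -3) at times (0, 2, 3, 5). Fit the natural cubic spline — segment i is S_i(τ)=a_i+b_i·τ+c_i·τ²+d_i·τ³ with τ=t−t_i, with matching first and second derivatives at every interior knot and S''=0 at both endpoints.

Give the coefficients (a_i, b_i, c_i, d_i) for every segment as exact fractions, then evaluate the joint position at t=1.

Δ: Δ0=-3, Δ1=5, Δ2=-2
row 1: diag=6, rhs=48; c'=1/6, d'=8
row 2: denom=6−1·1/6=35/6; d'=(-42−1·8)/(35/6)=-60/7
back: M2=-60/7
back: M1=8−1/6·-60/7=66/7
M: M0=0, M1=66/7, M2=-60/7, M3=0
seg 0: a=2, c=M0/2=0, d=(M1−M0)/(6·2)=11/14, b=Δ0−h0·(2M0+M1)/6=-43/7
seg 1: a=-4, c=M1/2=33/7, d=(M2−M1)/(6·1)=-3, b=Δ1−h1·(2M1+M2)/6=23/7
seg 2: a=1, c=M2/2=-30/7, d=(M3−M2)/(6·2)=5/7, b=Δ2−h2·(2M2+M3)/6=26/7
t_q=1 → seg 0, τ=1; S=2+-43/7·τ+0·τ²+11/14·τ³=-47/14

  seg 0: a=2 b=-43/7 c=0 d=11/14
  seg 1: a=-4 b=23/7 c=33/7 d=-3
  seg 2: a=1 b=26/7 c=-30/7 d=5/7
S(1) = -47/14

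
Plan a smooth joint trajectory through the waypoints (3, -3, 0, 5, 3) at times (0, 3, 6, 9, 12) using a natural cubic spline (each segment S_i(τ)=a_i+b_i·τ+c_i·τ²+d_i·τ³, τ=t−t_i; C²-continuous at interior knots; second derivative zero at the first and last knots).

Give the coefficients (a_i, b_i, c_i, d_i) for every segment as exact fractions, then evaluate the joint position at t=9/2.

Δ: Δ0=-2, Δ1=1, Δ2=5/3, Δ3=-2/3
row 1: diag=12, rhs=18; c'=1/4, d'=3/2
row 2: denom=12−3·1/4=45/4; d'=(4−3·3/2)/(45/4)=-2/45
row 3: denom=12−3·4/15=56/5; d'=(-14−3·-2/45)/(56/5)=-26/21
back: M3=-26/21
back: M2=-2/45−4/15·-26/21=2/7
back: M1=3/2−1/4·2/7=10/7
M: M0=0, M1=10/7, M2=2/7, M3=-26/21, M4=0
seg 0: a=3, c=M0/2=0, d=(M1−M0)/(6·3)=5/63, b=Δ0−h0·(2M0+M1)/6=-19/7
seg 1: a=-3, c=M1/2=5/7, d=(M2−M1)/(6·3)=-4/63, b=Δ1−h1·(2M1+M2)/6=-4/7
seg 2: a=0, c=M2/2=1/7, d=(M3−M2)/(6·3)=-16/189, b=Δ2−h2·(2M2+M3)/6=2
seg 3: a=5, c=M3/2=-13/21, d=(M4−M3)/(6·3)=13/189, b=Δ3−h3·(2M3+M4)/6=4/7
t_q=9/2 → seg 1, τ=3/2; S=-3+-4/7·τ+5/7·τ²+-4/63·τ³=-69/28

  seg 0: a=3 b=-19/7 c=0 d=5/63
  seg 1: a=-3 b=-4/7 c=5/7 d=-4/63
  seg 2: a=0 b=2 c=1/7 d=-16/189
  seg 3: a=5 b=4/7 c=-13/21 d=13/189
S(9/2) = -69/28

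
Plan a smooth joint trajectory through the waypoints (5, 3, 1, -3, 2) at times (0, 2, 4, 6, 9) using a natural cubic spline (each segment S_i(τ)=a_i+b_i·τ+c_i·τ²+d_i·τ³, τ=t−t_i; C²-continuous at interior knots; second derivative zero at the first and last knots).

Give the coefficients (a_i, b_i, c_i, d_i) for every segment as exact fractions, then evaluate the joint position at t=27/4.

Δ: Δ0=-1, Δ1=-1, Δ2=-2, Δ3=5/3
row 1: diag=8, rhs=0; c'=1/4, d'=0
row 2: denom=8−2·1/4=15/2; d'=(-6−2·0)/(15/2)=-4/5
row 3: denom=10−2·4/15=142/15; d'=(22−2·-4/5)/(142/15)=177/71
back: M3=177/71
back: M2=-4/5−4/15·177/71=-104/71
back: M1=0−1/4·-104/71=26/71
M: M0=0, M1=26/71, M2=-104/71, M3=177/71, M4=0
seg 0: a=5, c=M0/2=0, d=(M1−M0)/(6·2)=13/426, b=Δ0−h0·(2M0+M1)/6=-239/213
seg 1: a=3, c=M1/2=13/71, d=(M2−M1)/(6·2)=-65/426, b=Δ1−h1·(2M1+M2)/6=-161/213
seg 2: a=1, c=M2/2=-52/71, d=(M3−M2)/(6·2)=281/852, b=Δ2−h2·(2M2+M3)/6=-395/213
seg 3: a=-3, c=M3/2=177/142, d=(M4−M3)/(6·3)=-59/426, b=Δ3−h3·(2M3+M4)/6=-176/213
t_q=27/4 → seg 3, τ=3/4; S=-3+-176/213·τ+177/142·τ²+-59/426·τ³=-27055/9088

  seg 0: a=5 b=-239/213 c=0 d=13/426
  seg 1: a=3 b=-161/213 c=13/71 d=-65/426
  seg 2: a=1 b=-395/213 c=-52/71 d=281/852
  seg 3: a=-3 b=-176/213 c=177/142 d=-59/426
S(27/4) = -27055/9088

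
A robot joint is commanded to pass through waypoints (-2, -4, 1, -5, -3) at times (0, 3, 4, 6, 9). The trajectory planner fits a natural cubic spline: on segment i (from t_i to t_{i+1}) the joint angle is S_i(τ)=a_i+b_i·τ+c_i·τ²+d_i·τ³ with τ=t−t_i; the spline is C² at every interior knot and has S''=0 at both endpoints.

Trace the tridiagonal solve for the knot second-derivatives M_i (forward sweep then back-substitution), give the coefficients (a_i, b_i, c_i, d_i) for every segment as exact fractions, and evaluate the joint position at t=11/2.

  seg 0: a=-2 b=-251/73 c=0 d=607/1971
  seg 1: a=-4 b=356/73 c=607/219 d=-580/219
  seg 2: a=1 b=542/219 c=-1133/219 d=1067/876
  seg 3: a=-5 b=-263/73 c=935/438 d=-935/3942
S(11/2) = -6581/2336

Δ: Δ0=-2/3, Δ1=5, Δ2=-3, Δ3=2/3
row 1: diag=8, rhs=34; c'=1/8, d'=17/4
row 2: denom=6−1·1/8=47/8; d'=(-48−1·17/4)/(47/8)=-418/47
row 3: denom=10−2·16/47=438/47; d'=(22−2·-418/47)/(438/47)=935/219
back: M3=935/219
back: M2=-418/47−16/47·935/219=-2266/219
back: M1=17/4−1/8·-2266/219=1214/219
M: M0=0, M1=1214/219, M2=-2266/219, M3=935/219, M4=0
seg 0: a=-2, c=M0/2=0, d=(M1−M0)/(6·3)=607/1971, b=Δ0−h0·(2M0+M1)/6=-251/73
seg 1: a=-4, c=M1/2=607/219, d=(M2−M1)/(6·1)=-580/219, b=Δ1−h1·(2M1+M2)/6=356/73
seg 2: a=1, c=M2/2=-1133/219, d=(M3−M2)/(6·2)=1067/876, b=Δ2−h2·(2M2+M3)/6=542/219
seg 3: a=-5, c=M3/2=935/438, d=(M4−M3)/(6·3)=-935/3942, b=Δ3−h3·(2M3+M4)/6=-263/73
t_q=11/2 → seg 2, τ=3/2; S=1+542/219·τ+-1133/219·τ²+1067/876·τ³=-6581/2336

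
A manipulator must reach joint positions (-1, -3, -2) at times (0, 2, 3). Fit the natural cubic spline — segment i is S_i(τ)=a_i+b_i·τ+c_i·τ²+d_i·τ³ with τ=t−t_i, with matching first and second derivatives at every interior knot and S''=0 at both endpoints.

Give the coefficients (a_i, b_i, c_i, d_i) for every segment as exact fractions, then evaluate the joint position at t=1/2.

  seg 0: a=-1 b=-5/3 c=0 d=1/6
  seg 1: a=-3 b=1/3 c=1 d=-1/3
S(1/2) = -29/16

Δ: Δ0=-1, Δ1=1
row 1: diag=6, rhs=12; c'=1/6, d'=2
back: M1=2
M: M0=0, M1=2, M2=0
seg 0: a=-1, c=M0/2=0, d=(M1−M0)/(6·2)=1/6, b=Δ0−h0·(2M0+M1)/6=-5/3
seg 1: a=-3, c=M1/2=1, d=(M2−M1)/(6·1)=-1/3, b=Δ1−h1·(2M1+M2)/6=1/3
t_q=1/2 → seg 0, τ=1/2; S=-1+-5/3·τ+0·τ²+1/6·τ³=-29/16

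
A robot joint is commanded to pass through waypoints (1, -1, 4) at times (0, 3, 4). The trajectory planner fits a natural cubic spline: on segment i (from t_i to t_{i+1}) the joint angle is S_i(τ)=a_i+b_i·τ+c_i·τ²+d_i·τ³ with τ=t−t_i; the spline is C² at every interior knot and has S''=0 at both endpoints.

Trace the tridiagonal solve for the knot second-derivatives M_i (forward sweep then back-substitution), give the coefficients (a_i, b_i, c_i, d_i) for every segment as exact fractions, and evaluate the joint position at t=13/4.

  seg 0: a=1 b=-67/24 c=0 d=17/72
  seg 1: a=-1 b=43/12 c=17/8 d=-17/24
S(13/4) = 9/512

Δ: Δ0=-2/3, Δ1=5
row 1: diag=8, rhs=34; c'=1/8, d'=17/4
back: M1=17/4
M: M0=0, M1=17/4, M2=0
seg 0: a=1, c=M0/2=0, d=(M1−M0)/(6·3)=17/72, b=Δ0−h0·(2M0+M1)/6=-67/24
seg 1: a=-1, c=M1/2=17/8, d=(M2−M1)/(6·1)=-17/24, b=Δ1−h1·(2M1+M2)/6=43/12
t_q=13/4 → seg 1, τ=1/4; S=-1+43/12·τ+17/8·τ²+-17/24·τ³=9/512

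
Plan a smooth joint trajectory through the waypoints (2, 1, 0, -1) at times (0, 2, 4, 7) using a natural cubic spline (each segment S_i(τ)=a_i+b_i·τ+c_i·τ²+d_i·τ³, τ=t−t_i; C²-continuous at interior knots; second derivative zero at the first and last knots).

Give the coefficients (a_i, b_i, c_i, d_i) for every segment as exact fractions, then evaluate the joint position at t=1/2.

  seg 0: a=2 b=-28/57 c=0 d=-1/456
  seg 1: a=1 b=-59/114 c=-1/76 d=5/456
  seg 2: a=0 b=-25/57 c=1/19 d=-1/171
S(1/2) = 2133/1216

Δ: Δ0=-1/2, Δ1=-1/2, Δ2=-1/3
row 1: diag=8, rhs=0; c'=1/4, d'=0
row 2: denom=10−2·1/4=19/2; d'=(1−2·0)/(19/2)=2/19
back: M2=2/19
back: M1=0−1/4·2/19=-1/38
M: M0=0, M1=-1/38, M2=2/19, M3=0
seg 0: a=2, c=M0/2=0, d=(M1−M0)/(6·2)=-1/456, b=Δ0−h0·(2M0+M1)/6=-28/57
seg 1: a=1, c=M1/2=-1/76, d=(M2−M1)/(6·2)=5/456, b=Δ1−h1·(2M1+M2)/6=-59/114
seg 2: a=0, c=M2/2=1/19, d=(M3−M2)/(6·3)=-1/171, b=Δ2−h2·(2M2+M3)/6=-25/57
t_q=1/2 → seg 0, τ=1/2; S=2+-28/57·τ+0·τ²+-1/456·τ³=2133/1216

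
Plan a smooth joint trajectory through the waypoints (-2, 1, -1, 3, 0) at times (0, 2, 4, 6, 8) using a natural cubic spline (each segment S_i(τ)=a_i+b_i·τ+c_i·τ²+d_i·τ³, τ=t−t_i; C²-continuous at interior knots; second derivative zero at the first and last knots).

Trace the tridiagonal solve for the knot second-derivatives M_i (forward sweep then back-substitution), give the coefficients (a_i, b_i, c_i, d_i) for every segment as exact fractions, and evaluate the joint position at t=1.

  seg 0: a=-2 b=137/56 c=0 d=-53/224
  seg 1: a=1 b=-11/28 c=-159/112 d=125/224
  seg 2: a=-1 b=5/8 c=27/14 d=-139/224
  seg 3: a=3 b=25/28 c=-201/112 d=67/224
S(1) = 47/224

Δ: Δ0=3/2, Δ1=-1, Δ2=2, Δ3=-3/2
row 1: diag=8, rhs=-15; c'=1/4, d'=-15/8
row 2: denom=8−2·1/4=15/2; d'=(18−2·-15/8)/(15/2)=29/10
row 3: denom=8−2·4/15=112/15; d'=(-21−2·29/10)/(112/15)=-201/56
back: M3=-201/56
back: M2=29/10−4/15·-201/56=27/7
back: M1=-15/8−1/4·27/7=-159/56
M: M0=0, M1=-159/56, M2=27/7, M3=-201/56, M4=0
seg 0: a=-2, c=M0/2=0, d=(M1−M0)/(6·2)=-53/224, b=Δ0−h0·(2M0+M1)/6=137/56
seg 1: a=1, c=M1/2=-159/112, d=(M2−M1)/(6·2)=125/224, b=Δ1−h1·(2M1+M2)/6=-11/28
seg 2: a=-1, c=M2/2=27/14, d=(M3−M2)/(6·2)=-139/224, b=Δ2−h2·(2M2+M3)/6=5/8
seg 3: a=3, c=M3/2=-201/112, d=(M4−M3)/(6·2)=67/224, b=Δ3−h3·(2M3+M4)/6=25/28
t_q=1 → seg 0, τ=1; S=-2+137/56·τ+0·τ²+-53/224·τ³=47/224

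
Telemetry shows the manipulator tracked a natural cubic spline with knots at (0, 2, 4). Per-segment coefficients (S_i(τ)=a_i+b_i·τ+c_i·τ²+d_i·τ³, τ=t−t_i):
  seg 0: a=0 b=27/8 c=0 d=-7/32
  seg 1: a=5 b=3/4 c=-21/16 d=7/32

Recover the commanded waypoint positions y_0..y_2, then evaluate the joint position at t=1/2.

y_0 = S_0(0) = a_0 = 0
y_1 = S_1(0) = a_1 = 5
y_2 = S_1(2) = 3
t_q=1/2 is in segment 0 (τ=1/2); S_0(τ)=425/256

y_0=0 y_1=5 y_2=3
S(1/2) = 425/256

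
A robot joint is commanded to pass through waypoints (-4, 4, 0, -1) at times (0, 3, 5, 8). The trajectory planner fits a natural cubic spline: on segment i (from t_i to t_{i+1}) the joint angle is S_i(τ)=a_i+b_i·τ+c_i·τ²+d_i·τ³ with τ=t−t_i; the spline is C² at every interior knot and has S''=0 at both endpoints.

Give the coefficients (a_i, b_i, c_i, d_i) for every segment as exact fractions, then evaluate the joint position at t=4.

Δ: Δ0=8/3, Δ1=-2, Δ2=-1/3
row 1: diag=10, rhs=-28; c'=1/5, d'=-14/5
row 2: denom=10−2·1/5=48/5; d'=(10−2·-14/5)/(48/5)=13/8
back: M2=13/8
back: M1=-14/5−1/5·13/8=-25/8
M: M0=0, M1=-25/8, M2=13/8, M3=0
seg 0: a=-4, c=M0/2=0, d=(M1−M0)/(6·3)=-25/144, b=Δ0−h0·(2M0+M1)/6=203/48
seg 1: a=4, c=M1/2=-25/16, d=(M2−M1)/(6·2)=19/48, b=Δ1−h1·(2M1+M2)/6=-11/24
seg 2: a=0, c=M2/2=13/16, d=(M3−M2)/(6·3)=-13/144, b=Δ2−h2·(2M2+M3)/6=-47/24
t_q=4 → seg 1, τ=1; S=4+-11/24·τ+-25/16·τ²+19/48·τ³=19/8

  seg 0: a=-4 b=203/48 c=0 d=-25/144
  seg 1: a=4 b=-11/24 c=-25/16 d=19/48
  seg 2: a=0 b=-47/24 c=13/16 d=-13/144
S(4) = 19/8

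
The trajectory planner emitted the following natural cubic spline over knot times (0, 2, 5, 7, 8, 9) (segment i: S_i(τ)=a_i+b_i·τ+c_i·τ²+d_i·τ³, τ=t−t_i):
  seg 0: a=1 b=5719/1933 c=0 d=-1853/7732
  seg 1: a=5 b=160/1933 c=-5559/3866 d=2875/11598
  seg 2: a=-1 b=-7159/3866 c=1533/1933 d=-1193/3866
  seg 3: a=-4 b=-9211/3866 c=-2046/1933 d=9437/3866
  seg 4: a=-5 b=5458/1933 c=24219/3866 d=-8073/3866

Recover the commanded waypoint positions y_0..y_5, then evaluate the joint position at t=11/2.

y_0 = S_0(0) = a_0 = 1
y_1 = S_1(0) = a_1 = 5
y_2 = S_2(0) = a_2 = -1
y_3 = S_3(0) = a_3 = -4
y_4 = S_4(0) = a_4 = -5
y_5 = S_4(1) = 2
t_q=11/2 is in segment 2 (τ=1/2); S_2(τ)=-54625/30928

y_0=1 y_1=5 y_2=-1 y_3=-4 y_4=-5 y_5=2
S(11/2) = -54625/30928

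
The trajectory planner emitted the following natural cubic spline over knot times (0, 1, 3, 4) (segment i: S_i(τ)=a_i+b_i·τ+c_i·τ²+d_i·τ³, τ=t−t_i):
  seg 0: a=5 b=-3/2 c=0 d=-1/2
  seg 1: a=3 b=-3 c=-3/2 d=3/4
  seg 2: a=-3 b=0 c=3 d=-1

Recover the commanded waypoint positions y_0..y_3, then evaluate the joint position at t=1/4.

y_0=5 y_1=3 y_2=-3 y_3=-1
S(1/4) = 591/128

y_0 = S_0(0) = a_0 = 5
y_1 = S_1(0) = a_1 = 3
y_2 = S_2(0) = a_2 = -3
y_3 = S_2(1) = -1
t_q=1/4 is in segment 0 (τ=1/4); S_0(τ)=591/128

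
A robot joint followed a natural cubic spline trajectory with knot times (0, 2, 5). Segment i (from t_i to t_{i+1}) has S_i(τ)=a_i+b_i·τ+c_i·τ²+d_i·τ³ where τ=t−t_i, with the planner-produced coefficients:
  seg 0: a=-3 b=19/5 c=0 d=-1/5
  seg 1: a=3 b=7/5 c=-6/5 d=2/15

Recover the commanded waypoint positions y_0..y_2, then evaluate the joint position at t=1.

y_0 = S_0(0) = a_0 = -3
y_1 = S_1(0) = a_1 = 3
y_2 = S_1(3) = 0
t_q=1 is in segment 0 (τ=1); S_0(τ)=3/5

y_0=-3 y_1=3 y_2=0
S(1) = 3/5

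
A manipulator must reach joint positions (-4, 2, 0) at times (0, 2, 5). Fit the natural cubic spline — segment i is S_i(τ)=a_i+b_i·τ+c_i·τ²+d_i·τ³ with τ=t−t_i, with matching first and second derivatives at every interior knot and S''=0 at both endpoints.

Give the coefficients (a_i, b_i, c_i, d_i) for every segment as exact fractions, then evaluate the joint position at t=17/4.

  seg 0: a=-4 b=56/15 c=0 d=-11/60
  seg 1: a=2 b=23/15 c=-11/10 d=11/90
S(17/4) = 163/128

Δ: Δ0=3, Δ1=-2/3
row 1: diag=10, rhs=-22; c'=3/10, d'=-11/5
back: M1=-11/5
M: M0=0, M1=-11/5, M2=0
seg 0: a=-4, c=M0/2=0, d=(M1−M0)/(6·2)=-11/60, b=Δ0−h0·(2M0+M1)/6=56/15
seg 1: a=2, c=M1/2=-11/10, d=(M2−M1)/(6·3)=11/90, b=Δ1−h1·(2M1+M2)/6=23/15
t_q=17/4 → seg 1, τ=9/4; S=2+23/15·τ+-11/10·τ²+11/90·τ³=163/128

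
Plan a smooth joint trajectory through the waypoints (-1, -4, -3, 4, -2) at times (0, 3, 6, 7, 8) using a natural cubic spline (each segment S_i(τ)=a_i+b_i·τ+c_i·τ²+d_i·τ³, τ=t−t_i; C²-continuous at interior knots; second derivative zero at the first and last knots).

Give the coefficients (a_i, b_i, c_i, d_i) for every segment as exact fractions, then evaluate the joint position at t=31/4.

  seg 0: a=-1 b=-103/336 c=0 d=-233/3024
  seg 1: a=-4 b=-401/168 c=-233/336 d=1613/3024
  seg 2: a=-3 b=377/48 c=115/28 d=-1667/336
  seg 3: a=4 b=199/168 c=-1207/112 d=1207/336
S(31/4) = 2451/7168

Δ: Δ0=-1, Δ1=1/3, Δ2=7, Δ3=-6
row 1: diag=12, rhs=8; c'=1/4, d'=2/3
row 2: denom=8−3·1/4=29/4; d'=(40−3·2/3)/(29/4)=152/29
row 3: denom=4−1·4/29=112/29; d'=(-78−1·152/29)/(112/29)=-1207/56
back: M3=-1207/56
back: M2=152/29−4/29·-1207/56=115/14
back: M1=2/3−1/4·115/14=-233/168
M: M0=0, M1=-233/168, M2=115/14, M3=-1207/56, M4=0
seg 0: a=-1, c=M0/2=0, d=(M1−M0)/(6·3)=-233/3024, b=Δ0−h0·(2M0+M1)/6=-103/336
seg 1: a=-4, c=M1/2=-233/336, d=(M2−M1)/(6·3)=1613/3024, b=Δ1−h1·(2M1+M2)/6=-401/168
seg 2: a=-3, c=M2/2=115/28, d=(M3−M2)/(6·1)=-1667/336, b=Δ2−h2·(2M2+M3)/6=377/48
seg 3: a=4, c=M3/2=-1207/112, d=(M4−M3)/(6·1)=1207/336, b=Δ3−h3·(2M3+M4)/6=199/168
t_q=31/4 → seg 3, τ=3/4; S=4+199/168·τ+-1207/112·τ²+1207/336·τ³=2451/7168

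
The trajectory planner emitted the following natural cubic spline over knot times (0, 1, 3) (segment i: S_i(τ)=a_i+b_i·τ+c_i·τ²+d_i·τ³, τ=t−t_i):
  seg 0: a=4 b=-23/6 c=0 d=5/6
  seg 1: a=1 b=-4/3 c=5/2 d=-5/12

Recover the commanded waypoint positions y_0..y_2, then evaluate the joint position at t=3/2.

y_0=4 y_1=1 y_2=5
S(3/2) = 29/32

y_0 = S_0(0) = a_0 = 4
y_1 = S_1(0) = a_1 = 1
y_2 = S_1(2) = 5
t_q=3/2 is in segment 1 (τ=1/2); S_1(τ)=29/32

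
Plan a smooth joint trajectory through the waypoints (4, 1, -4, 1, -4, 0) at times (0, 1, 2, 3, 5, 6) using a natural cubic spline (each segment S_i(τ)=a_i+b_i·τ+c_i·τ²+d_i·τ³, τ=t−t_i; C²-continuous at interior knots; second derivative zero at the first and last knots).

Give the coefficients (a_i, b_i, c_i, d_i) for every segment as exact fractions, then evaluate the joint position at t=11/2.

  seg 0: a=4 b=-373/228 c=0 d=-311/228
  seg 1: a=1 b=-653/114 c=-311/76 d=1099/228
  seg 2: a=-4 b=125/228 c=197/19 d=-71/12
  seg 3: a=1 b=403/114 c=-561/76 d=995/456
  seg 4: a=-4 b=11/57 c=217/38 d=-217/114
S(11/2) = -825/304

Δ: Δ0=-3, Δ1=-5, Δ2=5, Δ3=-5/2, Δ4=4
row 1: diag=4, rhs=-12; c'=1/4, d'=-3
row 2: denom=4−1·1/4=15/4; d'=(60−1·-3)/(15/4)=84/5
row 3: denom=6−1·4/15=86/15; d'=(-45−1·84/5)/(86/15)=-927/86
row 4: denom=6−2·15/43=228/43; d'=(39−2·-927/86)/(228/43)=217/19
back: M4=217/19
back: M3=-927/86−15/43·217/19=-561/38
back: M2=84/5−4/15·-561/38=394/19
back: M1=-3−1/4·394/19=-311/38
M: M0=0, M1=-311/38, M2=394/19, M3=-561/38, M4=217/19, M5=0
seg 0: a=4, c=M0/2=0, d=(M1−M0)/(6·1)=-311/228, b=Δ0−h0·(2M0+M1)/6=-373/228
seg 1: a=1, c=M1/2=-311/76, d=(M2−M1)/(6·1)=1099/228, b=Δ1−h1·(2M1+M2)/6=-653/114
seg 2: a=-4, c=M2/2=197/19, d=(M3−M2)/(6·1)=-71/12, b=Δ2−h2·(2M2+M3)/6=125/228
seg 3: a=1, c=M3/2=-561/76, d=(M4−M3)/(6·2)=995/456, b=Δ3−h3·(2M3+M4)/6=403/114
seg 4: a=-4, c=M4/2=217/38, d=(M5−M4)/(6·1)=-217/114, b=Δ4−h4·(2M4+M5)/6=11/57
t_q=11/2 → seg 4, τ=1/2; S=-4+11/57·τ+217/38·τ²+-217/114·τ³=-825/304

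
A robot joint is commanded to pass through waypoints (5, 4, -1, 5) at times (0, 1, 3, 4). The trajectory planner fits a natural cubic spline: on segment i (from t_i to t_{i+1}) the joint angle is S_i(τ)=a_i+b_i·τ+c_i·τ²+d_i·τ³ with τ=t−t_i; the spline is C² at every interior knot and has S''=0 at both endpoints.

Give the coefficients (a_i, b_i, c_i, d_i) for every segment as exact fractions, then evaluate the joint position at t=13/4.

Δ: Δ0=-1, Δ1=-5/2, Δ2=6
row 1: diag=6, rhs=-9; c'=1/3, d'=-3/2
row 2: denom=6−2·1/3=16/3; d'=(51−2·-3/2)/(16/3)=81/8
back: M2=81/8
back: M1=-3/2−1/3·81/8=-39/8
M: M0=0, M1=-39/8, M2=81/8, M3=0
seg 0: a=5, c=M0/2=0, d=(M1−M0)/(6·1)=-13/16, b=Δ0−h0·(2M0+M1)/6=-3/16
seg 1: a=4, c=M1/2=-39/16, d=(M2−M1)/(6·2)=5/4, b=Δ1−h1·(2M1+M2)/6=-21/8
seg 2: a=-1, c=M2/2=81/16, d=(M3−M2)/(6·1)=-27/16, b=Δ2−h2·(2M2+M3)/6=21/8
t_q=13/4 → seg 2, τ=1/4; S=-1+21/8·τ+81/16·τ²+-27/16·τ³=-55/1024

  seg 0: a=5 b=-3/16 c=0 d=-13/16
  seg 1: a=4 b=-21/8 c=-39/16 d=5/4
  seg 2: a=-1 b=21/8 c=81/16 d=-27/16
S(13/4) = -55/1024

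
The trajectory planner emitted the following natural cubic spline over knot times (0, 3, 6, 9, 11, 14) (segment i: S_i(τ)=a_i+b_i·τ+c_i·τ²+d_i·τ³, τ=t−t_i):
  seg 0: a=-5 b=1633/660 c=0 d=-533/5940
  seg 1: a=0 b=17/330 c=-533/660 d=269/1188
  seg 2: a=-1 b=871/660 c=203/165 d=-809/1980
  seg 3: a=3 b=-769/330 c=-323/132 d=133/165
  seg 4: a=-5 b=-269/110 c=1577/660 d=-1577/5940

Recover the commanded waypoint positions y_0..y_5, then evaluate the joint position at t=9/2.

y_0 = S_0(0) = a_0 = -5
y_1 = S_1(0) = a_1 = 0
y_2 = S_2(0) = a_2 = -1
y_3 = S_3(0) = a_3 = 3
y_4 = S_4(0) = a_4 = -5
y_5 = S_4(3) = 2
t_q=9/2 is in segment 1 (τ=3/2); S_1(τ)=-1717/1760

y_0=-5 y_1=0 y_2=-1 y_3=3 y_4=-5 y_5=2
S(9/2) = -1717/1760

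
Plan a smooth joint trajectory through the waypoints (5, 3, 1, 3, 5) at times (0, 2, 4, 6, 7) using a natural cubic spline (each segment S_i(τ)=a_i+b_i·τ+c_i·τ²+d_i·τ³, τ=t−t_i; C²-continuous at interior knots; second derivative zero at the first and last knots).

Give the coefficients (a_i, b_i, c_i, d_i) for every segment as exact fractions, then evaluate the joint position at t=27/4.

  seg 0: a=5 b=-36/41 c=0 d=-5/164
  seg 1: a=3 b=-51/41 c=-15/82 d=25/164
  seg 2: a=1 b=-6/41 c=30/41 d=-13/164
  seg 3: a=3 b=75/41 c=21/82 d=-7/82
S(27/4) = 23511/5248

Δ: Δ0=-1, Δ1=-1, Δ2=1, Δ3=2
row 1: diag=8, rhs=0; c'=1/4, d'=0
row 2: denom=8−2·1/4=15/2; d'=(12−2·0)/(15/2)=8/5
row 3: denom=6−2·4/15=82/15; d'=(6−2·8/5)/(82/15)=21/41
back: M3=21/41
back: M2=8/5−4/15·21/41=60/41
back: M1=0−1/4·60/41=-15/41
M: M0=0, M1=-15/41, M2=60/41, M3=21/41, M4=0
seg 0: a=5, c=M0/2=0, d=(M1−M0)/(6·2)=-5/164, b=Δ0−h0·(2M0+M1)/6=-36/41
seg 1: a=3, c=M1/2=-15/82, d=(M2−M1)/(6·2)=25/164, b=Δ1−h1·(2M1+M2)/6=-51/41
seg 2: a=1, c=M2/2=30/41, d=(M3−M2)/(6·2)=-13/164, b=Δ2−h2·(2M2+M3)/6=-6/41
seg 3: a=3, c=M3/2=21/82, d=(M4−M3)/(6·1)=-7/82, b=Δ3−h3·(2M3+M4)/6=75/41
t_q=27/4 → seg 3, τ=3/4; S=3+75/41·τ+21/82·τ²+-7/82·τ³=23511/5248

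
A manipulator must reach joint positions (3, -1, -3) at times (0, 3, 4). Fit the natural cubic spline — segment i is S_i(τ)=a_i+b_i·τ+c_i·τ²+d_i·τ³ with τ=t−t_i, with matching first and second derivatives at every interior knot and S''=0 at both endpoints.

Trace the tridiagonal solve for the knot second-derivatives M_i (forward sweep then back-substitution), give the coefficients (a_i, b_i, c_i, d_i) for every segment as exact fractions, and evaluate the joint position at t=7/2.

  seg 0: a=3 b=-13/12 c=0 d=-1/36
  seg 1: a=-1 b=-11/6 c=-1/4 d=1/12
S(7/2) = -63/32

Δ: Δ0=-4/3, Δ1=-2
row 1: diag=8, rhs=-4; c'=1/8, d'=-1/2
back: M1=-1/2
M: M0=0, M1=-1/2, M2=0
seg 0: a=3, c=M0/2=0, d=(M1−M0)/(6·3)=-1/36, b=Δ0−h0·(2M0+M1)/6=-13/12
seg 1: a=-1, c=M1/2=-1/4, d=(M2−M1)/(6·1)=1/12, b=Δ1−h1·(2M1+M2)/6=-11/6
t_q=7/2 → seg 1, τ=1/2; S=-1+-11/6·τ+-1/4·τ²+1/12·τ³=-63/32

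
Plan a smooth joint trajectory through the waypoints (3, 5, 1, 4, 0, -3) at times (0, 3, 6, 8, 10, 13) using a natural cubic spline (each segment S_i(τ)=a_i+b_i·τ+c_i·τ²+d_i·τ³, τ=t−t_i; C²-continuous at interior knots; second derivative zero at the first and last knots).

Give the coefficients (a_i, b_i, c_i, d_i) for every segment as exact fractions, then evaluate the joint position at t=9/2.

Δ: Δ0=2/3, Δ1=-4/3, Δ2=3/2, Δ3=-2, Δ4=-1
row 1: diag=12, rhs=-12; c'=1/4, d'=-1
row 2: denom=10−3·1/4=37/4; d'=(17−3·-1)/(37/4)=80/37
row 3: denom=8−2·8/37=280/37; d'=(-21−2·80/37)/(280/37)=-937/280
row 4: denom=10−2·37/140=663/70; d'=(6−2·-937/280)/(663/70)=1777/1326
back: M4=1777/1326
back: M3=-937/280−37/140·1777/1326=-4907/1326
back: M2=80/37−8/37·-4907/1326=1964/663
back: M1=-1−1/4·1964/663=-1154/663
M: M0=0, M1=-1154/663, M2=1964/663, M3=-4907/1326, M4=1777/1326, M5=0
seg 0: a=3, c=M0/2=0, d=(M1−M0)/(6·3)=-577/5967, b=Δ0−h0·(2M0+M1)/6=1019/663
seg 1: a=5, c=M1/2=-577/663, d=(M2−M1)/(6·3)=1559/5967, b=Δ1−h1·(2M1+M2)/6=-712/663
seg 2: a=1, c=M2/2=982/663, d=(M3−M2)/(6·2)=-2945/5304, b=Δ2−h2·(2M2+M3)/6=503/663
seg 3: a=4, c=M3/2=-4907/2652, d=(M4−M3)/(6·2)=557/1326, b=Δ3−h3·(2M3+M4)/6=9/442
seg 4: a=0, c=M4/2=1777/2652, d=(M5−M4)/(6·3)=-1777/23868, b=Δ4−h4·(2M4+M5)/6=-3103/1326
t_q=9/2 → seg 1, τ=3/2; S=5+-712/663·τ+-577/663·τ²+1559/5967·τ³=4089/1768

  seg 0: a=3 b=1019/663 c=0 d=-577/5967
  seg 1: a=5 b=-712/663 c=-577/663 d=1559/5967
  seg 2: a=1 b=503/663 c=982/663 d=-2945/5304
  seg 3: a=4 b=9/442 c=-4907/2652 d=557/1326
  seg 4: a=0 b=-3103/1326 c=1777/2652 d=-1777/23868
S(9/2) = 4089/1768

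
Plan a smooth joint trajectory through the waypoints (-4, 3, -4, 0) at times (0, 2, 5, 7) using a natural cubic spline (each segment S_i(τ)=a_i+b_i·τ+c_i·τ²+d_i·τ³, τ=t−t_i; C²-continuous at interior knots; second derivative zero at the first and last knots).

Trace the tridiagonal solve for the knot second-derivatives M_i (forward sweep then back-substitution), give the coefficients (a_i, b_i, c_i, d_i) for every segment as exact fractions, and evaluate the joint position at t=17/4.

  seg 0: a=-4 b=2767/546 c=0 d=-107/273
  seg 1: a=3 b=199/546 c=-214/91 d=61/126
  seg 2: a=-4 b=-184/273 c=365/182 d=-365/1092
S(17/4) = -29943/11648

Δ: Δ0=7/2, Δ1=-7/3, Δ2=2
row 1: diag=10, rhs=-35; c'=3/10, d'=-7/2
row 2: denom=10−3·3/10=91/10; d'=(26−3·-7/2)/(91/10)=365/91
back: M2=365/91
back: M1=-7/2−3/10·365/91=-428/91
M: M0=0, M1=-428/91, M2=365/91, M3=0
seg 0: a=-4, c=M0/2=0, d=(M1−M0)/(6·2)=-107/273, b=Δ0−h0·(2M0+M1)/6=2767/546
seg 1: a=3, c=M1/2=-214/91, d=(M2−M1)/(6·3)=61/126, b=Δ1−h1·(2M1+M2)/6=199/546
seg 2: a=-4, c=M2/2=365/182, d=(M3−M2)/(6·2)=-365/1092, b=Δ2−h2·(2M2+M3)/6=-184/273
t_q=17/4 → seg 1, τ=9/4; S=3+199/546·τ+-214/91·τ²+61/126·τ³=-29943/11648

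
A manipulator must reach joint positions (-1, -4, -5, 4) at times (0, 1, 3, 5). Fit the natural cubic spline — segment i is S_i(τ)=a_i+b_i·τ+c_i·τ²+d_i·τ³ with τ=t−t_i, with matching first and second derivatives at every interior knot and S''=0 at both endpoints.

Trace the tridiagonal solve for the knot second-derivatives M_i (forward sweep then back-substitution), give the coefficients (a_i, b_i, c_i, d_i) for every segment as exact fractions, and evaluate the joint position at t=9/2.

  seg 0: a=-1 b=-71/22 c=0 d=5/22
  seg 1: a=-4 b=-28/11 c=15/22 d=15/88
  seg 2: a=-5 b=49/22 c=75/44 d=-25/88
S(9/2) = 857/704

Δ: Δ0=-3, Δ1=-1/2, Δ2=9/2
row 1: diag=6, rhs=15; c'=1/3, d'=5/2
row 2: denom=8−2·1/3=22/3; d'=(30−2·5/2)/(22/3)=75/22
back: M2=75/22
back: M1=5/2−1/3·75/22=15/11
M: M0=0, M1=15/11, M2=75/22, M3=0
seg 0: a=-1, c=M0/2=0, d=(M1−M0)/(6·1)=5/22, b=Δ0−h0·(2M0+M1)/6=-71/22
seg 1: a=-4, c=M1/2=15/22, d=(M2−M1)/(6·2)=15/88, b=Δ1−h1·(2M1+M2)/6=-28/11
seg 2: a=-5, c=M2/2=75/44, d=(M3−M2)/(6·2)=-25/88, b=Δ2−h2·(2M2+M3)/6=49/22
t_q=9/2 → seg 2, τ=3/2; S=-5+49/22·τ+75/44·τ²+-25/88·τ³=857/704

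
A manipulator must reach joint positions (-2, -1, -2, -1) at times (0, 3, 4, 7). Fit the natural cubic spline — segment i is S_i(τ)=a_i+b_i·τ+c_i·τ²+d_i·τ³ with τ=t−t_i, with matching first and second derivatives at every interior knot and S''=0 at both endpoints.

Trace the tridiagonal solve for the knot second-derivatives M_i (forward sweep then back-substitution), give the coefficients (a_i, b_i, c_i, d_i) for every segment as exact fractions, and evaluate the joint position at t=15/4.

Δ: Δ0=1/3, Δ1=-1, Δ2=1/3
row 1: diag=8, rhs=-8; c'=1/8, d'=-1
row 2: denom=8−1·1/8=63/8; d'=(8−1·-1)/(63/8)=8/7
back: M2=8/7
back: M1=-1−1/8·8/7=-8/7
M: M0=0, M1=-8/7, M2=8/7, M3=0
seg 0: a=-2, c=M0/2=0, d=(M1−M0)/(6·3)=-4/63, b=Δ0−h0·(2M0+M1)/6=19/21
seg 1: a=-1, c=M1/2=-4/7, d=(M2−M1)/(6·1)=8/21, b=Δ1−h1·(2M1+M2)/6=-17/21
seg 2: a=-2, c=M2/2=4/7, d=(M3−M2)/(6·3)=-4/63, b=Δ2−h2·(2M2+M3)/6=-17/21
t_q=15/4 → seg 1, τ=3/4; S=-1+-17/21·τ+-4/7·τ²+8/21·τ³=-99/56

  seg 0: a=-2 b=19/21 c=0 d=-4/63
  seg 1: a=-1 b=-17/21 c=-4/7 d=8/21
  seg 2: a=-2 b=-17/21 c=4/7 d=-4/63
S(15/4) = -99/56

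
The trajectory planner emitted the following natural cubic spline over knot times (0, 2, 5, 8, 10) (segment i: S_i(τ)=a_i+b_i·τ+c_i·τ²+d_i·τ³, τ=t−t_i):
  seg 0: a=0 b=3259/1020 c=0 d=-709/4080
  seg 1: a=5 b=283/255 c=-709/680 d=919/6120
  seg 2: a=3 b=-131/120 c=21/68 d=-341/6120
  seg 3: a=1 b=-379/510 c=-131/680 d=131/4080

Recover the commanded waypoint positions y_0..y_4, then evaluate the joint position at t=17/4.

y_0 = S_0(0) = a_0 = 0
y_1 = S_1(0) = a_1 = 5
y_2 = S_2(0) = a_2 = 3
y_3 = S_3(0) = a_3 = 1
y_4 = S_3(2) = -1
t_q=17/4 is in segment 1 (τ=9/4); S_1(τ)=34199/8704

y_0=0 y_1=5 y_2=3 y_3=1 y_4=-1
S(17/4) = 34199/8704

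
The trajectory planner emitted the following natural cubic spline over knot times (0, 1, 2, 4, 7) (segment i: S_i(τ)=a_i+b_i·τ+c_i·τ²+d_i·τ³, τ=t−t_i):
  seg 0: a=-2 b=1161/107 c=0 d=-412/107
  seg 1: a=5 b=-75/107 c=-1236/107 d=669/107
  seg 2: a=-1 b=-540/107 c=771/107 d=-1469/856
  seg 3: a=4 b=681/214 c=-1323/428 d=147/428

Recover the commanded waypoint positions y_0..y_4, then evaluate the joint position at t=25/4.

y_0 = S_0(0) = a_0 = -2
y_1 = S_1(0) = a_1 = 5
y_2 = S_2(0) = a_2 = -1
y_3 = S_3(0) = a_3 = 4
y_4 = S_3(3) = -5
t_q=25/4 is in segment 3 (τ=9/4); S_3(τ)=-15793/27392

y_0=-2 y_1=5 y_2=-1 y_3=4 y_4=-5
S(25/4) = -15793/27392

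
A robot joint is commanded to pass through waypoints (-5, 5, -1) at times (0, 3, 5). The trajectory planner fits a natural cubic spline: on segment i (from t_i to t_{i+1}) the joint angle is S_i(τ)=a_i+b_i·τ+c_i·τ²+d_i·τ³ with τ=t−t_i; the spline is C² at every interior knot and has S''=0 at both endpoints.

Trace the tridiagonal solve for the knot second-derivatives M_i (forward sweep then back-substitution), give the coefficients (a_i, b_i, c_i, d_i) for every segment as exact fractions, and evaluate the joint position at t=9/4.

Δ: Δ0=10/3, Δ1=-3
row 1: diag=10, rhs=-38; c'=1/5, d'=-19/5
back: M1=-19/5
M: M0=0, M1=-19/5, M2=0
seg 0: a=-5, c=M0/2=0, d=(M1−M0)/(6·3)=-19/90, b=Δ0−h0·(2M0+M1)/6=157/30
seg 1: a=5, c=M1/2=-19/10, d=(M2−M1)/(6·2)=19/60, b=Δ1−h1·(2M1+M2)/6=-7/15
t_q=9/4 → seg 0, τ=9/4; S=-5+157/30·τ+0·τ²+-19/90·τ³=2797/640

  seg 0: a=-5 b=157/30 c=0 d=-19/90
  seg 1: a=5 b=-7/15 c=-19/10 d=19/60
S(9/4) = 2797/640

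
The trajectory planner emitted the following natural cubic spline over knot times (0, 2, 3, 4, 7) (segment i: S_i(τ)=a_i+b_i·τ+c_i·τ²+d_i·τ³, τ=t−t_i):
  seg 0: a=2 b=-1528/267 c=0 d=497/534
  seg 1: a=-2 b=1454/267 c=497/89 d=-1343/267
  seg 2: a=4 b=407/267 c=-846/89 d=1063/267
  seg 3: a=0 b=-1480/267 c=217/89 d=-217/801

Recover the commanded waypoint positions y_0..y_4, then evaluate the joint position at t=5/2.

y_0=2 y_1=-2 y_2=4 y_3=0 y_4=-2
S(5/2) = 1061/712

y_0 = S_0(0) = a_0 = 2
y_1 = S_1(0) = a_1 = -2
y_2 = S_2(0) = a_2 = 4
y_3 = S_3(0) = a_3 = 0
y_4 = S_3(3) = -2
t_q=5/2 is in segment 1 (τ=1/2); S_1(τ)=1061/712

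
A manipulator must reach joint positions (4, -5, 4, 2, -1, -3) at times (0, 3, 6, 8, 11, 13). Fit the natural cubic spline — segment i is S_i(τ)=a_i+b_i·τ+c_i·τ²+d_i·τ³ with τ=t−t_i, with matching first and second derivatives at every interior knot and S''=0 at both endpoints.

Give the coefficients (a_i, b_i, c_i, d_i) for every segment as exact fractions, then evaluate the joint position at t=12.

  seg 0: a=4 b=-5311/1069 c=0 d=2104/9621
  seg 1: a=-5 b=1001/1069 c=2104/1069 d=-4106/9621
  seg 2: a=4 b=1307/1069 c=-2002/1069 d=407/1069
  seg 3: a=2 b=-1817/1069 c=440/1069 d=-572/9621
  seg 4: a=-1 b=-893/1069 c=-132/1069 d=22/1069
S(12) = -2072/1069

Δ: Δ0=-3, Δ1=3, Δ2=-1, Δ3=-1, Δ4=-1
row 1: diag=12, rhs=36; c'=1/4, d'=3
row 2: denom=10−3·1/4=37/4; d'=(-24−3·3)/(37/4)=-132/37
row 3: denom=10−2·8/37=354/37; d'=(0−2·-132/37)/(354/37)=44/59
row 4: denom=10−3·37/118=1069/118; d'=(0−3·44/59)/(1069/118)=-264/1069
back: M4=-264/1069
back: M3=44/59−37/118·-264/1069=880/1069
back: M2=-132/37−8/37·880/1069=-4004/1069
back: M1=3−1/4·-4004/1069=4208/1069
M: M0=0, M1=4208/1069, M2=-4004/1069, M3=880/1069, M4=-264/1069, M5=0
seg 0: a=4, c=M0/2=0, d=(M1−M0)/(6·3)=2104/9621, b=Δ0−h0·(2M0+M1)/6=-5311/1069
seg 1: a=-5, c=M1/2=2104/1069, d=(M2−M1)/(6·3)=-4106/9621, b=Δ1−h1·(2M1+M2)/6=1001/1069
seg 2: a=4, c=M2/2=-2002/1069, d=(M3−M2)/(6·2)=407/1069, b=Δ2−h2·(2M2+M3)/6=1307/1069
seg 3: a=2, c=M3/2=440/1069, d=(M4−M3)/(6·3)=-572/9621, b=Δ3−h3·(2M3+M4)/6=-1817/1069
seg 4: a=-1, c=M4/2=-132/1069, d=(M5−M4)/(6·2)=22/1069, b=Δ4−h4·(2M4+M5)/6=-893/1069
t_q=12 → seg 4, τ=1; S=-1+-893/1069·τ+-132/1069·τ²+22/1069·τ³=-2072/1069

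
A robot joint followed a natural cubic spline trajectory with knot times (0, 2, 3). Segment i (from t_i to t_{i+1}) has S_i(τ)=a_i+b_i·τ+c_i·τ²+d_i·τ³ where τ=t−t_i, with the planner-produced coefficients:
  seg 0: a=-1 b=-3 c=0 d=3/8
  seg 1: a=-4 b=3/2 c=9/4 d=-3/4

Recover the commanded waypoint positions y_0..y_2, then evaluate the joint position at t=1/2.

y_0=-1 y_1=-4 y_2=-1
S(1/2) = -157/64

y_0 = S_0(0) = a_0 = -1
y_1 = S_1(0) = a_1 = -4
y_2 = S_1(1) = -1
t_q=1/2 is in segment 0 (τ=1/2); S_0(τ)=-157/64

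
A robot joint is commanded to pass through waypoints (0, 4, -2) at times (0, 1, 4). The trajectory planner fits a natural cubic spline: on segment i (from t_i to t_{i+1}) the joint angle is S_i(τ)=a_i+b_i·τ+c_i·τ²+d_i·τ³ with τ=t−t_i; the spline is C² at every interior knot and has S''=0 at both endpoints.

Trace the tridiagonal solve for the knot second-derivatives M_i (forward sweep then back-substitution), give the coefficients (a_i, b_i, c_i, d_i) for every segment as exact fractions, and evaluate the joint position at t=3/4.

  seg 0: a=0 b=19/4 c=0 d=-3/4
  seg 1: a=4 b=5/2 c=-9/4 d=1/4
S(3/4) = 831/256

Δ: Δ0=4, Δ1=-2
row 1: diag=8, rhs=-36; c'=3/8, d'=-9/2
back: M1=-9/2
M: M0=0, M1=-9/2, M2=0
seg 0: a=0, c=M0/2=0, d=(M1−M0)/(6·1)=-3/4, b=Δ0−h0·(2M0+M1)/6=19/4
seg 1: a=4, c=M1/2=-9/4, d=(M2−M1)/(6·3)=1/4, b=Δ1−h1·(2M1+M2)/6=5/2
t_q=3/4 → seg 0, τ=3/4; S=0+19/4·τ+0·τ²+-3/4·τ³=831/256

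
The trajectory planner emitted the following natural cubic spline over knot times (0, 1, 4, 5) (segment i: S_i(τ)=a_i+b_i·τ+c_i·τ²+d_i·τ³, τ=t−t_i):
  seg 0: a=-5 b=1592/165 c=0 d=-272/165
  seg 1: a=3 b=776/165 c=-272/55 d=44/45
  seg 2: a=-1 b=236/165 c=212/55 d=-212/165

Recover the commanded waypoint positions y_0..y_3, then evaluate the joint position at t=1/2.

y_0=-5 y_1=3 y_2=-1 y_3=3
S(1/2) = -21/55

y_0 = S_0(0) = a_0 = -5
y_1 = S_1(0) = a_1 = 3
y_2 = S_2(0) = a_2 = -1
y_3 = S_2(1) = 3
t_q=1/2 is in segment 0 (τ=1/2); S_0(τ)=-21/55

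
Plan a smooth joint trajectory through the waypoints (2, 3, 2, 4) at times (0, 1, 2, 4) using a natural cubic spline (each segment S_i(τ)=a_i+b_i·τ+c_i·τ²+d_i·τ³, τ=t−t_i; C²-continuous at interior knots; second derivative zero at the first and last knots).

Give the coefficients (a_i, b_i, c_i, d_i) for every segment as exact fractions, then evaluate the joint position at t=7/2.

Δ: Δ0=1, Δ1=-1, Δ2=1
row 1: diag=4, rhs=-12; c'=1/4, d'=-3
row 2: denom=6−1·1/4=23/4; d'=(12−1·-3)/(23/4)=60/23
back: M2=60/23
back: M1=-3−1/4·60/23=-84/23
M: M0=0, M1=-84/23, M2=60/23, M3=0
seg 0: a=2, c=M0/2=0, d=(M1−M0)/(6·1)=-14/23, b=Δ0−h0·(2M0+M1)/6=37/23
seg 1: a=3, c=M1/2=-42/23, d=(M2−M1)/(6·1)=24/23, b=Δ1−h1·(2M1+M2)/6=-5/23
seg 2: a=2, c=M2/2=30/23, d=(M3−M2)/(6·2)=-5/23, b=Δ2−h2·(2M2+M3)/6=-17/23
t_q=7/2 → seg 2, τ=3/2; S=2+-17/23·τ+30/23·τ²+-5/23·τ³=569/184

  seg 0: a=2 b=37/23 c=0 d=-14/23
  seg 1: a=3 b=-5/23 c=-42/23 d=24/23
  seg 2: a=2 b=-17/23 c=30/23 d=-5/23
S(7/2) = 569/184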